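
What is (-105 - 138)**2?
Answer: 59049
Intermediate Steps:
(-105 - 138)**2 = (-243)**2 = 59049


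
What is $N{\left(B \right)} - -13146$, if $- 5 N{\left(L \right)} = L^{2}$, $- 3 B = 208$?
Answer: $\frac{548306}{45} \approx 12185.0$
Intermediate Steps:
$B = - \frac{208}{3}$ ($B = \left(- \frac{1}{3}\right) 208 = - \frac{208}{3} \approx -69.333$)
$N{\left(L \right)} = - \frac{L^{2}}{5}$
$N{\left(B \right)} - -13146 = - \frac{\left(- \frac{208}{3}\right)^{2}}{5} - -13146 = \left(- \frac{1}{5}\right) \frac{43264}{9} + 13146 = - \frac{43264}{45} + 13146 = \frac{548306}{45}$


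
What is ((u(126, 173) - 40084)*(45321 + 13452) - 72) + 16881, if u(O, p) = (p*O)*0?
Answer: -2355840123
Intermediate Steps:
u(O, p) = 0 (u(O, p) = (O*p)*0 = 0)
((u(126, 173) - 40084)*(45321 + 13452) - 72) + 16881 = ((0 - 40084)*(45321 + 13452) - 72) + 16881 = (-40084*58773 - 72) + 16881 = (-2355856932 - 72) + 16881 = -2355857004 + 16881 = -2355840123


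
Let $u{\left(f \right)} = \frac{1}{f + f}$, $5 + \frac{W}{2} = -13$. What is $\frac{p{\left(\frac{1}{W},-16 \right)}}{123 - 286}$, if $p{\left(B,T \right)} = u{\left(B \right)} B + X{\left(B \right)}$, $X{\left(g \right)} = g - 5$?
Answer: $\frac{1}{36} \approx 0.027778$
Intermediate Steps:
$W = -36$ ($W = -10 + 2 \left(-13\right) = -10 - 26 = -36$)
$u{\left(f \right)} = \frac{1}{2 f}$
$X{\left(g \right)} = -5 + g$
$p{\left(B,T \right)} = - \frac{9}{2} + B$ ($p{\left(B,T \right)} = \frac{1}{2 B} B + \left(-5 + B\right) = \frac{1}{2} + \left(-5 + B\right) = - \frac{9}{2} + B$)
$\frac{p{\left(\frac{1}{W},-16 \right)}}{123 - 286} = \frac{- \frac{9}{2} + \frac{1}{-36}}{123 - 286} = \frac{- \frac{9}{2} - \frac{1}{36}}{-163} = \left(- \frac{1}{163}\right) \left(- \frac{163}{36}\right) = \frac{1}{36}$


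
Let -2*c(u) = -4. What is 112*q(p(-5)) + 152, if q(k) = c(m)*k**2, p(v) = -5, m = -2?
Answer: 5752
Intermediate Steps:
c(u) = 2 (c(u) = -1/2*(-4) = 2)
q(k) = 2*k**2
112*q(p(-5)) + 152 = 112*(2*(-5)**2) + 152 = 112*(2*25) + 152 = 112*50 + 152 = 5600 + 152 = 5752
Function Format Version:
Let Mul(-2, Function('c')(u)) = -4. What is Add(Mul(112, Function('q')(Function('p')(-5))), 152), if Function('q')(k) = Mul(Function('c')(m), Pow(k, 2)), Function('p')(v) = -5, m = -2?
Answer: 5752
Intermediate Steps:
Function('c')(u) = 2 (Function('c')(u) = Mul(Rational(-1, 2), -4) = 2)
Function('q')(k) = Mul(2, Pow(k, 2))
Add(Mul(112, Function('q')(Function('p')(-5))), 152) = Add(Mul(112, Mul(2, Pow(-5, 2))), 152) = Add(Mul(112, Mul(2, 25)), 152) = Add(Mul(112, 50), 152) = Add(5600, 152) = 5752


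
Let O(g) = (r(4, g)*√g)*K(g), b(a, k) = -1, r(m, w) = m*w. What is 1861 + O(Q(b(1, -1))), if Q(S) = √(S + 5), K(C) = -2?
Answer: 1861 - 16*√2 ≈ 1838.4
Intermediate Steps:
Q(S) = √(5 + S)
O(g) = -8*g^(3/2) (O(g) = ((4*g)*√g)*(-2) = (4*g^(3/2))*(-2) = -8*g^(3/2))
1861 + O(Q(b(1, -1))) = 1861 - 8*(5 - 1)^(¾) = 1861 - 8*2*√2 = 1861 - 16*√2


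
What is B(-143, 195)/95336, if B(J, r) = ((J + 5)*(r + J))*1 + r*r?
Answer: 30849/95336 ≈ 0.32358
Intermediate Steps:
B(J, r) = r**2 + (5 + J)*(J + r) (B(J, r) = ((5 + J)*(J + r))*1 + r**2 = (5 + J)*(J + r) + r**2 = r**2 + (5 + J)*(J + r))
B(-143, 195)/95336 = ((-143)**2 + 195**2 + 5*(-143) + 5*195 - 143*195)/95336 = (20449 + 38025 - 715 + 975 - 27885)*(1/95336) = 30849*(1/95336) = 30849/95336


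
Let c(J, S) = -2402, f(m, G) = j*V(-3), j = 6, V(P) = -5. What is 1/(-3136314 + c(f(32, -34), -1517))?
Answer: -1/3138716 ≈ -3.1860e-7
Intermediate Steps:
f(m, G) = -30 (f(m, G) = 6*(-5) = -30)
1/(-3136314 + c(f(32, -34), -1517)) = 1/(-3136314 - 2402) = 1/(-3138716) = -1/3138716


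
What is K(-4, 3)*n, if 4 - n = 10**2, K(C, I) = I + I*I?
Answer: -1152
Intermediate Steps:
K(C, I) = I + I**2
n = -96 (n = 4 - 1*10**2 = 4 - 1*100 = 4 - 100 = -96)
K(-4, 3)*n = (3*(1 + 3))*(-96) = (3*4)*(-96) = 12*(-96) = -1152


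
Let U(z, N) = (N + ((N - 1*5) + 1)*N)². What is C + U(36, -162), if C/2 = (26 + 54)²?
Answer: 714505700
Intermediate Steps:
U(z, N) = (N + N*(-4 + N))² (U(z, N) = (N + ((N - 5) + 1)*N)² = (N + ((-5 + N) + 1)*N)² = (N + (-4 + N)*N)² = (N + N*(-4 + N))²)
C = 12800 (C = 2*(26 + 54)² = 2*80² = 2*6400 = 12800)
C + U(36, -162) = 12800 + (-162)²*(-3 - 162)² = 12800 + 26244*(-165)² = 12800 + 26244*27225 = 12800 + 714492900 = 714505700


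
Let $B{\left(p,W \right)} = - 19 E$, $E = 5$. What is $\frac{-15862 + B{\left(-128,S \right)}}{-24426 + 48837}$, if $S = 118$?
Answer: $- \frac{5319}{8137} \approx -0.65368$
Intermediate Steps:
$B{\left(p,W \right)} = -95$ ($B{\left(p,W \right)} = \left(-19\right) 5 = -95$)
$\frac{-15862 + B{\left(-128,S \right)}}{-24426 + 48837} = \frac{-15862 - 95}{-24426 + 48837} = - \frac{15957}{24411} = \left(-15957\right) \frac{1}{24411} = - \frac{5319}{8137}$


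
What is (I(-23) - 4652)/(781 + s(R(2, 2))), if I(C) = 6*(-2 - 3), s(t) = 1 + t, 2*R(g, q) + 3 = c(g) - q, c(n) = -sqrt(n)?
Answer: -14598476/2430479 - 9364*sqrt(2)/2430479 ≈ -6.0119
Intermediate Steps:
R(g, q) = -3/2 - q/2 - sqrt(g)/2 (R(g, q) = -3/2 + (-sqrt(g) - q)/2 = -3/2 + (-q - sqrt(g))/2 = -3/2 + (-q/2 - sqrt(g)/2) = -3/2 - q/2 - sqrt(g)/2)
I(C) = -30 (I(C) = 6*(-5) = -30)
(I(-23) - 4652)/(781 + s(R(2, 2))) = (-30 - 4652)/(781 + (1 + (-3/2 - 1/2*2 - sqrt(2)/2))) = -4682/(781 + (1 + (-3/2 - 1 - sqrt(2)/2))) = -4682/(781 + (1 + (-5/2 - sqrt(2)/2))) = -4682/(781 + (-3/2 - sqrt(2)/2)) = -4682/(1559/2 - sqrt(2)/2)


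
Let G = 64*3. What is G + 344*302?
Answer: 104080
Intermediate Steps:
G = 192
G + 344*302 = 192 + 344*302 = 192 + 103888 = 104080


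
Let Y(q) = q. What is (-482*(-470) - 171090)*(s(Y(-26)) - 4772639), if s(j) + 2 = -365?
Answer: -264663182700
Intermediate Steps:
s(j) = -367 (s(j) = -2 - 365 = -367)
(-482*(-470) - 171090)*(s(Y(-26)) - 4772639) = (-482*(-470) - 171090)*(-367 - 4772639) = (226540 - 171090)*(-4773006) = 55450*(-4773006) = -264663182700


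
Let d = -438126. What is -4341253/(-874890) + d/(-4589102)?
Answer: 10152882440473/2007479724390 ≈ 5.0575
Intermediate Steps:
-4341253/(-874890) + d/(-4589102) = -4341253/(-874890) - 438126/(-4589102) = -4341253*(-1/874890) - 438126*(-1/4589102) = 4341253/874890 + 219063/2294551 = 10152882440473/2007479724390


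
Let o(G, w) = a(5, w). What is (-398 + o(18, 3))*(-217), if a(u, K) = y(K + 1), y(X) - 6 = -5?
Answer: 86149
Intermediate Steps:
y(X) = 1 (y(X) = 6 - 5 = 1)
a(u, K) = 1
o(G, w) = 1
(-398 + o(18, 3))*(-217) = (-398 + 1)*(-217) = -397*(-217) = 86149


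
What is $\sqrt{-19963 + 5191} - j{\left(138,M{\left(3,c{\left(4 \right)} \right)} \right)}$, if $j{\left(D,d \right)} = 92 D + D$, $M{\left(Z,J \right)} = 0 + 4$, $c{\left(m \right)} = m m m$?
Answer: $-12834 + 2 i \sqrt{3693} \approx -12834.0 + 121.54 i$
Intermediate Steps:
$c{\left(m \right)} = m^{3}$ ($c{\left(m \right)} = m^{2} m = m^{3}$)
$M{\left(Z,J \right)} = 4$
$j{\left(D,d \right)} = 93 D$
$\sqrt{-19963 + 5191} - j{\left(138,M{\left(3,c{\left(4 \right)} \right)} \right)} = \sqrt{-19963 + 5191} - 93 \cdot 138 = \sqrt{-14772} - 12834 = 2 i \sqrt{3693} - 12834 = -12834 + 2 i \sqrt{3693}$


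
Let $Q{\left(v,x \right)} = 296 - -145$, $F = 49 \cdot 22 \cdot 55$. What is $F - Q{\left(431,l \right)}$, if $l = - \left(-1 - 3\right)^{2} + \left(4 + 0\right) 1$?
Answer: $58849$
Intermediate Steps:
$F = 59290$ ($F = 1078 \cdot 55 = 59290$)
$l = -12$ ($l = - \left(-4\right)^{2} + 4 \cdot 1 = \left(-1\right) 16 + 4 = -16 + 4 = -12$)
$Q{\left(v,x \right)} = 441$ ($Q{\left(v,x \right)} = 296 + 145 = 441$)
$F - Q{\left(431,l \right)} = 59290 - 441 = 58849$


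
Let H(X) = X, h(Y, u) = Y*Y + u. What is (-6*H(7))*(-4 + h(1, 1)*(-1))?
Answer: 252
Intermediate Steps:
h(Y, u) = u + Y² (h(Y, u) = Y² + u = u + Y²)
(-6*H(7))*(-4 + h(1, 1)*(-1)) = (-6*7)*(-4 + (1 + 1²)*(-1)) = -42*(-4 + (1 + 1)*(-1)) = -42*(-4 + 2*(-1)) = -42*(-4 - 2) = -42*(-6) = 252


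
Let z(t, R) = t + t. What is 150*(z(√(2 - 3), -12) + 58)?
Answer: 8700 + 300*I ≈ 8700.0 + 300.0*I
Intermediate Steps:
z(t, R) = 2*t
150*(z(√(2 - 3), -12) + 58) = 150*(2*√(2 - 3) + 58) = 150*(2*√(-1) + 58) = 150*(2*I + 58) = 150*(58 + 2*I) = 8700 + 300*I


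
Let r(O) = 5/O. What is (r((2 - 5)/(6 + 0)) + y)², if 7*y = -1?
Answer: 5041/49 ≈ 102.88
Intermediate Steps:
y = -⅐ (y = (⅐)*(-1) = -⅐ ≈ -0.14286)
(r((2 - 5)/(6 + 0)) + y)² = (5/(((2 - 5)/(6 + 0))) - ⅐)² = (5/((-3/6)) - ⅐)² = (5/((-3*⅙)) - ⅐)² = (5/(-½) - ⅐)² = (5*(-2) - ⅐)² = (-10 - ⅐)² = (-71/7)² = 5041/49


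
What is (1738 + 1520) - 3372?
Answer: -114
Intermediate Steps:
(1738 + 1520) - 3372 = 3258 - 3372 = -114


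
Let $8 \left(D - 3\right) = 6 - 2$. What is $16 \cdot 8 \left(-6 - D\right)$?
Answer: $-1216$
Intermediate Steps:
$D = \frac{7}{2}$ ($D = 3 + \frac{6 - 2}{8} = 3 + \frac{1}{8} \cdot 4 = 3 + \frac{1}{2} = \frac{7}{2} \approx 3.5$)
$16 \cdot 8 \left(-6 - D\right) = 16 \cdot 8 \left(-6 - \frac{7}{2}\right) = 128 \left(-6 - \frac{7}{2}\right) = 128 \left(- \frac{19}{2}\right) = -1216$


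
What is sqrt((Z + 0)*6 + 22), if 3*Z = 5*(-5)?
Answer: 2*I*sqrt(7) ≈ 5.2915*I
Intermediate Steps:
Z = -25/3 (Z = (5*(-5))/3 = (1/3)*(-25) = -25/3 ≈ -8.3333)
sqrt((Z + 0)*6 + 22) = sqrt((-25/3 + 0)*6 + 22) = sqrt(-25/3*6 + 22) = sqrt(-50 + 22) = sqrt(-28) = 2*I*sqrt(7)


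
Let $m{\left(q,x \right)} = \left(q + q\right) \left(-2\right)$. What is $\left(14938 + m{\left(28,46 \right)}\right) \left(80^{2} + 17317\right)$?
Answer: $351628242$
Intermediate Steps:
$m{\left(q,x \right)} = - 4 q$ ($m{\left(q,x \right)} = 2 q \left(-2\right) = - 4 q$)
$\left(14938 + m{\left(28,46 \right)}\right) \left(80^{2} + 17317\right) = \left(14938 - 112\right) \left(80^{2} + 17317\right) = \left(14938 - 112\right) \left(6400 + 17317\right) = 14826 \cdot 23717 = 351628242$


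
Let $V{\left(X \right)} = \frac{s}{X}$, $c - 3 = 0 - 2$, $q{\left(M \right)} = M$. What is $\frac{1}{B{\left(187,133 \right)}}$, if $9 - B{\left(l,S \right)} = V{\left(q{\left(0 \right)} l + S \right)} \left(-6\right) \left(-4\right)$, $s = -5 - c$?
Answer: $\frac{133}{1341} \approx 0.09918$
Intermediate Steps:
$c = 1$ ($c = 3 + \left(0 - 2\right) = 3 - 2 = 1$)
$s = -6$ ($s = -5 - 1 = -6$)
$V{\left(X \right)} = - \frac{6}{X}$
$B{\left(l,S \right)} = 9 + \frac{144}{S}$ ($B{\left(l,S \right)} = 9 - - \frac{6}{0 l + S} \left(-6\right) \left(-4\right) = 9 - - \frac{6}{0 + S} \left(-6\right) \left(-4\right) = 9 - - \frac{6}{S} \left(-6\right) \left(-4\right) = 9 - \frac{36}{S} \left(-4\right) = 9 - - \frac{144}{S} = 9 + \frac{144}{S}$)
$\frac{1}{B{\left(187,133 \right)}} = \frac{1}{9 + \frac{144}{133}} = \frac{1}{\frac{1341}{133}} = \frac{133}{1341}$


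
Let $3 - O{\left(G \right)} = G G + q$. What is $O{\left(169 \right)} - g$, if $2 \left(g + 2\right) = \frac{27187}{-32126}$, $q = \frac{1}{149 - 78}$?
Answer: $- \frac{130267521927}{4561892} \approx -28556.0$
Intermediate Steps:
$q = \frac{1}{71} \approx 0.014085$
$O{\left(G \right)} = \frac{212}{71} - G^{2}$ ($O{\left(G \right)} = 3 - \left(G G + \frac{1}{71}\right) = 3 - \left(G^{2} + \frac{1}{71}\right) = 3 - \left(\frac{1}{71} + G^{2}\right) = \frac{212}{71} - G^{2}$)
$g = - \frac{155691}{64252}$ ($g = -2 + \frac{27187 \frac{1}{-32126}}{2} = -2 + \frac{27187 \left(- \frac{1}{32126}\right)}{2} = -2 + \frac{1}{2} \left(- \frac{27187}{32126}\right) = -2 - \frac{27187}{64252} = - \frac{155691}{64252} \approx -2.4231$)
$O{\left(169 \right)} - g = \left(\frac{212}{71} - 169^{2}\right) - - \frac{155691}{64252} = \left(\frac{212}{71} - 28561\right) + \frac{155691}{64252} = - \frac{2027619}{71} + \frac{155691}{64252} = - \frac{130267521927}{4561892}$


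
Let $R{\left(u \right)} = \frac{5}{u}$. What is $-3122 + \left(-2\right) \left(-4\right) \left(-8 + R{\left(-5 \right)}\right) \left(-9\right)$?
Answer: $-2474$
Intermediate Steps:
$-3122 + \left(-2\right) \left(-4\right) \left(-8 + R{\left(-5 \right)}\right) \left(-9\right) = -3122 + \left(-2\right) \left(-4\right) \left(-8 + \frac{5}{-5}\right) \left(-9\right) = -3122 + 8 \left(-8 + 5 \left(- \frac{1}{5}\right)\right) \left(-9\right) = -3122 + 8 \left(-8 - 1\right) \left(-9\right) = -3122 + 8 \left(-9\right) \left(-9\right) = -3122 - -648 = -3122 + 648 = -2474$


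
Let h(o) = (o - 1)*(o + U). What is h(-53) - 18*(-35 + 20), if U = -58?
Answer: 6264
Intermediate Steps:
h(o) = (-1 + o)*(-58 + o) (h(o) = (o - 1)*(o - 58) = (-1 + o)*(-58 + o))
h(-53) - 18*(-35 + 20) = (58 + (-53)**2 - 59*(-53)) - 18*(-35 + 20) = (58 + 2809 + 3127) - 18*(-15) = 5994 - 1*(-270) = 5994 + 270 = 6264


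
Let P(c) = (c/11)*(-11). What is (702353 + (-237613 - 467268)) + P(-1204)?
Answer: -1324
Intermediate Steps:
P(c) = -c (P(c) = (c*(1/11))*(-11) = (c/11)*(-11) = -c)
(702353 + (-237613 - 467268)) + P(-1204) = (702353 + (-237613 - 467268)) - 1*(-1204) = (702353 - 704881) + 1204 = -2528 + 1204 = -1324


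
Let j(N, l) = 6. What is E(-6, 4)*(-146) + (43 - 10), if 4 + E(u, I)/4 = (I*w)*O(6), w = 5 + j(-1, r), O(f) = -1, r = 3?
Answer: 28065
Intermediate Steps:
w = 11 (w = 5 + 6 = 11)
E(u, I) = -16 - 44*I (E(u, I) = -16 + 4*((I*11)*(-1)) = -16 + 4*((11*I)*(-1)) = -16 + 4*(-11*I) = -16 - 44*I)
E(-6, 4)*(-146) + (43 - 10) = (-16 - 44*4)*(-146) + (43 - 10) = (-16 - 176)*(-146) + 33 = -192*(-146) + 33 = 28032 + 33 = 28065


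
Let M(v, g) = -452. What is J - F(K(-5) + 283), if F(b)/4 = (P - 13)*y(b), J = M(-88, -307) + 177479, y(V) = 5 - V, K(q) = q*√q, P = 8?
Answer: 171467 + 100*I*√5 ≈ 1.7147e+5 + 223.61*I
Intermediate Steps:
K(q) = q^(3/2)
J = 177027 (J = -452 + 177479 = 177027)
F(b) = -100 + 20*b (F(b) = 4*((8 - 13)*(5 - b)) = 4*(-5*(5 - b)) = 4*(-25 + 5*b) = -100 + 20*b)
J - F(K(-5) + 283) = 177027 - (-100 + 20*((-5)^(3/2) + 283)) = 177027 - (-100 + 20*(-5*I*√5 + 283)) = 177027 - (-100 + 20*(283 - 5*I*√5)) = 177027 - (-100 + (5660 - 100*I*√5)) = 177027 - (5560 - 100*I*√5) = 177027 + (-5560 + 100*I*√5) = 171467 + 100*I*√5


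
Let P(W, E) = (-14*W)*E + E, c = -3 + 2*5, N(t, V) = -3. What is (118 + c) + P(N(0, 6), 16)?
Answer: 813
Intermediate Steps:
c = 7 (c = -3 + 10 = 7)
P(W, E) = E - 14*E*W (P(W, E) = -14*E*W + E = E - 14*E*W)
(118 + c) + P(N(0, 6), 16) = (118 + 7) + 16*(1 - 14*(-3)) = 125 + 16*(1 + 42) = 125 + 16*43 = 125 + 688 = 813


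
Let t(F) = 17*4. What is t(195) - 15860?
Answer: -15792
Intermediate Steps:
t(F) = 68
t(195) - 15860 = 68 - 15860 = -15792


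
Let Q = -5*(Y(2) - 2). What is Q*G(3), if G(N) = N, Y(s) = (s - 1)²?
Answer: 15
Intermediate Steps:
Y(s) = (-1 + s)²
Q = 5 (Q = -5*((-1 + 2)² - 2) = -5*(1² - 2) = -5*(1 - 2) = -5*(-1) = 5)
Q*G(3) = 5*3 = 15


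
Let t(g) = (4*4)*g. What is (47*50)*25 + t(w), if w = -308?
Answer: 53822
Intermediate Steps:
t(g) = 16*g
(47*50)*25 + t(w) = (47*50)*25 + 16*(-308) = 2350*25 - 4928 = 58750 - 4928 = 53822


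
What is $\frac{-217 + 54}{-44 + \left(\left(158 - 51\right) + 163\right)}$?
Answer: $- \frac{163}{226} \approx -0.72124$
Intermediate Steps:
$\frac{-217 + 54}{-44 + \left(\left(158 - 51\right) + 163\right)} = - \frac{163}{-44 + \left(107 + 163\right)} = - \frac{163}{-44 + 270} = - \frac{163}{226}$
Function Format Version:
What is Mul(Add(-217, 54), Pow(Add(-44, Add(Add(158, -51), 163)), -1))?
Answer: Rational(-163, 226) ≈ -0.72124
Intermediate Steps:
Mul(Add(-217, 54), Pow(Add(-44, Add(Add(158, -51), 163)), -1)) = Mul(-163, Pow(Add(-44, Add(107, 163)), -1)) = Mul(-163, Pow(Add(-44, 270), -1)) = Mul(-163, Pow(226, -1)) = Mul(-163, Rational(1, 226)) = Rational(-163, 226)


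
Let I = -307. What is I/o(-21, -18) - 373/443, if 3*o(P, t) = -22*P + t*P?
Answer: -240441/124040 ≈ -1.9384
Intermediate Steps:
o(P, t) = -22*P/3 + P*t/3 (o(P, t) = (-22*P + t*P)/3 = (-22*P + P*t)/3 = -22*P/3 + P*t/3)
I/o(-21, -18) - 373/443 = -307*(-1/(7*(-22 - 18))) - 373/443 = -307/((⅓)*(-21)*(-40)) - 373*1/443 = -307/280 - 373/443 = -240441/124040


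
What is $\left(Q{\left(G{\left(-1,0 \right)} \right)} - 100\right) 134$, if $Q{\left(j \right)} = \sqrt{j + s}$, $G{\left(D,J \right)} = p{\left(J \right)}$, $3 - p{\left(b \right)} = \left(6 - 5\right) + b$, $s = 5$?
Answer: $-13400 + 134 \sqrt{7} \approx -13045.0$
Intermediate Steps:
$p{\left(b \right)} = 2 - b$ ($p{\left(b \right)} = 3 - \left(\left(6 - 5\right) + b\right) = 3 - \left(1 + b\right) = 2 - b$)
$G{\left(D,J \right)} = 2 - J$
$Q{\left(j \right)} = \sqrt{5 + j}$ ($Q{\left(j \right)} = \sqrt{j + 5} = \sqrt{5 + j}$)
$\left(Q{\left(G{\left(-1,0 \right)} \right)} - 100\right) 134 = \left(\sqrt{5 + \left(2 - 0\right)} - 100\right) 134 = \left(\sqrt{5 + \left(2 + 0\right)} - 100\right) 134 = \left(\sqrt{5 + 2} - 100\right) 134 = \left(\sqrt{7} - 100\right) 134 = \left(-100 + \sqrt{7}\right) 134 = -13400 + 134 \sqrt{7}$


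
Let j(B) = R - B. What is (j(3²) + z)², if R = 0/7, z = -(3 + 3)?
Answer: 225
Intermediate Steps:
z = -6 (z = -1*6 = -6)
R = 0 (R = 0*(⅐) = 0)
j(B) = -B (j(B) = 0 - B = -B)
(j(3²) + z)² = (-1*3² - 6)² = (-1*9 - 6)² = (-9 - 6)² = (-15)² = 225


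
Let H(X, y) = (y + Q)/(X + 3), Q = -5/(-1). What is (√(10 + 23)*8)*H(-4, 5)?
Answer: -80*√33 ≈ -459.56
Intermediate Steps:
Q = 5 (Q = -5*(-1) = 5)
H(X, y) = (5 + y)/(3 + X) (H(X, y) = (y + 5)/(X + 3) = (5 + y)/(3 + X))
(√(10 + 23)*8)*H(-4, 5) = (√(10 + 23)*8)*((5 + 5)/(3 - 4)) = (√33*8)*(10/(-1)) = (8*√33)*(-1*10) = (8*√33)*(-10) = -80*√33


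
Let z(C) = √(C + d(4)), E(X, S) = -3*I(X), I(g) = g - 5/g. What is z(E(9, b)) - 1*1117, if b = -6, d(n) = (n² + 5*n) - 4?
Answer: -1117 + 2*√15/3 ≈ -1114.4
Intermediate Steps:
d(n) = -4 + n² + 5*n
E(X, S) = -3*X + 15/X (E(X, S) = -3*(X - 5/X) = -3*X + 15/X)
z(C) = √(32 + C) (z(C) = √(C + (-4 + 4² + 5*4)) = √(C + (-4 + 16 + 20)) = √(C + 32) = √(32 + C))
z(E(9, b)) - 1*1117 = √(32 + (-3*9 + 15/9)) - 1*1117 = √(32 + (-27 + 15*(⅑))) - 1117 = √(32 + (-27 + 5/3)) - 1117 = √(32 - 76/3) - 1117 = √(20/3) - 1117 = 2*√15/3 - 1117 = -1117 + 2*√15/3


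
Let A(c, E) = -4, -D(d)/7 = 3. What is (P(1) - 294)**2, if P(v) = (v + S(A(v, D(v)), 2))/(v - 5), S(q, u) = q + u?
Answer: 1380625/16 ≈ 86289.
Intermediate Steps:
D(d) = -21 (D(d) = -7*3 = -21)
P(v) = (-2 + v)/(-5 + v) (P(v) = (v + (-4 + 2))/(v - 5) = (v - 2)/(-5 + v) = (-2 + v)/(-5 + v))
(P(1) - 294)**2 = ((-2 + 1)/(-5 + 1) - 294)**2 = (-1/(-4) - 294)**2 = (-1/4*(-1) - 294)**2 = (1/4 - 294)**2 = (-1175/4)**2 = 1380625/16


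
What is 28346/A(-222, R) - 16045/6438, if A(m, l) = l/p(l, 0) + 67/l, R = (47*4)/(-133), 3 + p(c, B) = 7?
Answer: -4582176380147/7686965562 ≈ -596.10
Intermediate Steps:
p(c, B) = 4 (p(c, B) = -3 + 7 = 4)
R = -188/133 (R = 188*(-1/133) = -188/133 ≈ -1.4135)
A(m, l) = 67/l + l/4 (A(m, l) = l/4 + 67/l = 67/l + l/4)
28346/A(-222, R) - 16045/6438 = 28346/(67/(-188/133) + (¼)*(-188/133)) - 16045/6438 = 28346/(67*(-133/188) - 47/133) - 16045*1/6438 = 28346/(-8911/188 - 47/133) - 16045/6438 = 28346/(-1193999/25004) - 16045/6438 = 28346*(-25004/1193999) - 16045/6438 = -708763384/1193999 - 16045/6438 = -4582176380147/7686965562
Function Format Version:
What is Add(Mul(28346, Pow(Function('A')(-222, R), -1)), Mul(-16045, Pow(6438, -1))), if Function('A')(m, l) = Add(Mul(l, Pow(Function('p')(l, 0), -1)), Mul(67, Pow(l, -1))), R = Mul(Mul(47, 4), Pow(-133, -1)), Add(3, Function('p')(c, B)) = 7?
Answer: Rational(-4582176380147, 7686965562) ≈ -596.10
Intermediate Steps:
Function('p')(c, B) = 4 (Function('p')(c, B) = Add(-3, 7) = 4)
R = Rational(-188, 133) (R = Mul(188, Rational(-1, 133)) = Rational(-188, 133) ≈ -1.4135)
Function('A')(m, l) = Add(Mul(67, Pow(l, -1)), Mul(Rational(1, 4), l)) (Function('A')(m, l) = Add(Mul(l, Pow(4, -1)), Mul(67, Pow(l, -1))) = Add(Mul(l, Rational(1, 4)), Mul(67, Pow(l, -1))) = Add(Mul(Rational(1, 4), l), Mul(67, Pow(l, -1))) = Add(Mul(67, Pow(l, -1)), Mul(Rational(1, 4), l)))
Add(Mul(28346, Pow(Function('A')(-222, R), -1)), Mul(-16045, Pow(6438, -1))) = Add(Mul(28346, Pow(Add(Mul(67, Pow(Rational(-188, 133), -1)), Mul(Rational(1, 4), Rational(-188, 133))), -1)), Mul(-16045, Pow(6438, -1))) = Add(Mul(28346, Pow(Add(Mul(67, Rational(-133, 188)), Rational(-47, 133)), -1)), Mul(-16045, Rational(1, 6438))) = Add(Mul(28346, Pow(Add(Rational(-8911, 188), Rational(-47, 133)), -1)), Rational(-16045, 6438)) = Add(Mul(28346, Pow(Rational(-1193999, 25004), -1)), Rational(-16045, 6438)) = Add(Mul(28346, Rational(-25004, 1193999)), Rational(-16045, 6438)) = Add(Rational(-708763384, 1193999), Rational(-16045, 6438)) = Rational(-4582176380147, 7686965562)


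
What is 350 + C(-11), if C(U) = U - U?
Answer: 350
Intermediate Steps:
C(U) = 0
350 + C(-11) = 350 + 0 = 350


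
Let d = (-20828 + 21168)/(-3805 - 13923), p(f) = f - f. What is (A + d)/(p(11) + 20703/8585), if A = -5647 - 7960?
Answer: -172576554255/30585232 ≈ -5642.5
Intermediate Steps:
p(f) = 0
A = -13607
d = -85/4432 (d = 340/(-17728) = 340*(-1/17728) = -85/4432 ≈ -0.019179)
(A + d)/(p(11) + 20703/8585) = (-13607 - 85/4432)/(0 + 20703/8585) = -60306309/(4432*(0 + 20703*(1/8585))) = -60306309/(4432*(0 + 20703/8585)) = -60306309/(4432*20703/8585) = -60306309/4432*8585/20703 = -172576554255/30585232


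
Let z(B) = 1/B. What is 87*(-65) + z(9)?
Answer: -50894/9 ≈ -5654.9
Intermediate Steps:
87*(-65) + z(9) = 87*(-65) + 1/9 = -5655 + ⅑ = -50894/9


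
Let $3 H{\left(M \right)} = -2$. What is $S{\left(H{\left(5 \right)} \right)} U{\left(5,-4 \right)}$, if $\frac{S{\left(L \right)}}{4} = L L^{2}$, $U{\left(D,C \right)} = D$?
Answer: $- \frac{160}{27} \approx -5.9259$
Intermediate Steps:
$H{\left(M \right)} = - \frac{2}{3}$ ($H{\left(M \right)} = \frac{1}{3} \left(-2\right) = - \frac{2}{3}$)
$S{\left(L \right)} = 4 L^{3}$ ($S{\left(L \right)} = 4 L L^{2} = 4 L^{3}$)
$S{\left(H{\left(5 \right)} \right)} U{\left(5,-4 \right)} = 4 \left(- \frac{2}{3}\right)^{3} \cdot 5 = 4 \left(- \frac{8}{27}\right) 5 = \left(- \frac{32}{27}\right) 5 = - \frac{160}{27}$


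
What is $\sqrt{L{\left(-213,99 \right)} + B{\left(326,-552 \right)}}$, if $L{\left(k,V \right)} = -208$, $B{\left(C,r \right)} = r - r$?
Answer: $4 i \sqrt{13} \approx 14.422 i$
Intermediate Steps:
$B{\left(C,r \right)} = 0$
$\sqrt{L{\left(-213,99 \right)} + B{\left(326,-552 \right)}} = \sqrt{-208 + 0} = \sqrt{-208} = 4 i \sqrt{13}$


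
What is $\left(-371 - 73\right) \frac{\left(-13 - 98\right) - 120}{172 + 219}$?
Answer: $\frac{102564}{391} \approx 262.31$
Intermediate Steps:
$\left(-371 - 73\right) \frac{\left(-13 - 98\right) - 120}{172 + 219} = - 444 \frac{-111 - 120}{391} = - 444 \left(\left(-231\right) \frac{1}{391}\right) = \left(-444\right) \left(- \frac{231}{391}\right) = \frac{102564}{391}$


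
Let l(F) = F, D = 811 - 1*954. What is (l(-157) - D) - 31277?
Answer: -31291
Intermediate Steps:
D = -143 (D = 811 - 954 = -143)
(l(-157) - D) - 31277 = (-157 - 1*(-143)) - 31277 = (-157 + 143) - 31277 = -14 - 31277 = -31291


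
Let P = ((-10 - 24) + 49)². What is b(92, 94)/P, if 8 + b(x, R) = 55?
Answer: 47/225 ≈ 0.20889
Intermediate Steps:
b(x, R) = 47 (b(x, R) = -8 + 55 = 47)
P = 225 (P = (-34 + 49)² = 15² = 225)
b(92, 94)/P = 47/225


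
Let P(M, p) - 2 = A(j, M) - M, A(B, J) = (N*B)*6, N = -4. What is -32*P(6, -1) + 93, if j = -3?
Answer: -2083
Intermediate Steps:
A(B, J) = -24*B (A(B, J) = -4*B*6 = -24*B)
P(M, p) = 74 - M (P(M, p) = 2 + (-24*(-3) - M) = 2 + (72 - M) = 74 - M)
-32*P(6, -1) + 93 = -32*(74 - 1*6) + 93 = -32*(74 - 6) + 93 = -32*68 + 93 = -2176 + 93 = -2083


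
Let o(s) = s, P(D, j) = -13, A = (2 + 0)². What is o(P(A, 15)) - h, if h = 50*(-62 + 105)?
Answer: -2163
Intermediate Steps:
A = 4 (A = 2² = 4)
h = 2150 (h = 50*43 = 2150)
o(P(A, 15)) - h = -13 - 1*2150 = -13 - 2150 = -2163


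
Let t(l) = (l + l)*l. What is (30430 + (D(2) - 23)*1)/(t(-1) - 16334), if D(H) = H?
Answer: -30409/16332 ≈ -1.8619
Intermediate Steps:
t(l) = 2*l² (t(l) = (2*l)*l = 2*l²)
(30430 + (D(2) - 23)*1)/(t(-1) - 16334) = (30430 + (2 - 23)*1)/(2*(-1)² - 16334) = (30430 - 21*1)/(2*1 - 16334) = (30430 - 21)/(2 - 16334) = 30409/(-16332) = 30409*(-1/16332) = -30409/16332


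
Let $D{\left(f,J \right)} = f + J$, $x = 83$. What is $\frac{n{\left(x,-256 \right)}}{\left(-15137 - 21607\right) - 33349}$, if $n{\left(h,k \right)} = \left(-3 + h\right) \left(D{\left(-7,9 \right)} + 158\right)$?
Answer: $- \frac{12800}{70093} \approx -0.18261$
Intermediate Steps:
$D{\left(f,J \right)} = J + f$
$n{\left(h,k \right)} = -480 + 160 h$ ($n{\left(h,k \right)} = \left(-3 + h\right) \left(\left(9 - 7\right) + 158\right) = \left(-3 + h\right) \left(2 + 158\right) = \left(-3 + h\right) 160 = -480 + 160 h$)
$\frac{n{\left(x,-256 \right)}}{\left(-15137 - 21607\right) - 33349} = \frac{-480 + 160 \cdot 83}{\left(-15137 - 21607\right) - 33349} = \frac{-480 + 13280}{-36744 - 33349} = \frac{12800}{-70093} = 12800 \left(- \frac{1}{70093}\right) = - \frac{12800}{70093}$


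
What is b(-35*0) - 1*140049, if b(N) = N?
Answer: -140049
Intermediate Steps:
b(-35*0) - 1*140049 = -35*0 - 1*140049 = 0 - 140049 = -140049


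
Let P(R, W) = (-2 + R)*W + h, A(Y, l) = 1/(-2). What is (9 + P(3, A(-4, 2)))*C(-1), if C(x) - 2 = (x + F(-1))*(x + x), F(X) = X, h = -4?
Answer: 27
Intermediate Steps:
A(Y, l) = -1/2
P(R, W) = -4 + W*(-2 + R) (P(R, W) = (-2 + R)*W - 4 = W*(-2 + R) - 4 = -4 + W*(-2 + R))
C(x) = 2 + 2*x*(-1 + x) (C(x) = 2 + (x - 1)*(x + x) = 2 + (-1 + x)*(2*x) = 2 + 2*x*(-1 + x))
(9 + P(3, A(-4, 2)))*C(-1) = (9 + (-4 - 2*(-1/2) + 3*(-1/2)))*(2 - 2*(-1) + 2*(-1)**2) = (9 + (-4 + 1 - 3/2))*(2 + 2 + 2*1) = (9 - 9/2)*(2 + 2 + 2) = (9/2)*6 = 27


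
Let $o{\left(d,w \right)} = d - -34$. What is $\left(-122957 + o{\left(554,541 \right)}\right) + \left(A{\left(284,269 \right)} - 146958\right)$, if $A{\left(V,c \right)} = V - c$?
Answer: $-269312$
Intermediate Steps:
$o{\left(d,w \right)} = 34 + d$ ($o{\left(d,w \right)} = d + 34 = 34 + d$)
$\left(-122957 + o{\left(554,541 \right)}\right) + \left(A{\left(284,269 \right)} - 146958\right) = \left(-122957 + \left(34 + 554\right)\right) + \left(\left(284 - 269\right) - 146958\right) = \left(-122957 + 588\right) + \left(\left(284 - 269\right) - 146958\right) = -122369 + \left(15 - 146958\right) = -122369 - 146943 = -269312$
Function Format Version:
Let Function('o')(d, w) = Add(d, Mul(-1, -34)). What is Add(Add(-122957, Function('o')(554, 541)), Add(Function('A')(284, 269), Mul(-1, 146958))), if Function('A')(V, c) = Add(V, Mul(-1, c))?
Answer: -269312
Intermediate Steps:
Function('o')(d, w) = Add(34, d) (Function('o')(d, w) = Add(d, 34) = Add(34, d))
Add(Add(-122957, Function('o')(554, 541)), Add(Function('A')(284, 269), Mul(-1, 146958))) = Add(Add(-122957, Add(34, 554)), Add(Add(284, Mul(-1, 269)), Mul(-1, 146958))) = Add(Add(-122957, 588), Add(Add(284, -269), -146958)) = Add(-122369, Add(15, -146958)) = Add(-122369, -146943) = -269312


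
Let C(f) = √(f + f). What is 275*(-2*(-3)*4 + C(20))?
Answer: 6600 + 550*√10 ≈ 8339.3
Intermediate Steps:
C(f) = √2*√f (C(f) = √(2*f) = √2*√f)
275*(-2*(-3)*4 + C(20)) = 275*(-2*(-3)*4 + √2*√20) = 275*(6*4 + √2*(2*√5)) = 275*(24 + 2*√10) = 6600 + 550*√10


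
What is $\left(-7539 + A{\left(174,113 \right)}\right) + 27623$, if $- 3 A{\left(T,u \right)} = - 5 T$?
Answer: $20374$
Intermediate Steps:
$A{\left(T,u \right)} = \frac{5 T}{3}$ ($A{\left(T,u \right)} = - \frac{\left(-5\right) T}{3} = \frac{5 T}{3}$)
$\left(-7539 + A{\left(174,113 \right)}\right) + 27623 = \left(-7539 + \frac{5}{3} \cdot 174\right) + 27623 = \left(-7539 + 290\right) + 27623 = -7249 + 27623 = 20374$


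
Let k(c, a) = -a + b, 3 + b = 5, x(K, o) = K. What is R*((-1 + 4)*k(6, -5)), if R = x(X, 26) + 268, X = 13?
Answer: 5901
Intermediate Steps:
b = 2 (b = -3 + 5 = 2)
R = 281 (R = 13 + 268 = 281)
k(c, a) = 2 - a (k(c, a) = -a + 2 = 2 - a)
R*((-1 + 4)*k(6, -5)) = 281*((-1 + 4)*(2 - 1*(-5))) = 281*(3*(2 + 5)) = 281*(3*7) = 281*21 = 5901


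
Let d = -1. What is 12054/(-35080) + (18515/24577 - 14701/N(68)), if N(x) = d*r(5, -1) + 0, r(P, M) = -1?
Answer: -905305568437/61582940 ≈ -14701.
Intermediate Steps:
N(x) = 1 (N(x) = -1*(-1) + 0 = 1 + 0 = 1)
12054/(-35080) + (18515/24577 - 14701/N(68)) = 12054/(-35080) + (18515/24577 - 14701/1) = 12054*(-1/35080) + (18515*(1/24577) - 14701*1) = -6027/17540 + (2645/3511 - 14701) = -6027/17540 - 51612566/3511 = -905305568437/61582940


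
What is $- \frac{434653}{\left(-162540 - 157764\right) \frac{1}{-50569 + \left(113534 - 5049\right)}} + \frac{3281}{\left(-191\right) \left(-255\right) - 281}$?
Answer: $\frac{76187249249761}{969400056} \approx 78592.0$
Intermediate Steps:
$- \frac{434653}{\left(-162540 - 157764\right) \frac{1}{-50569 + \left(113534 - 5049\right)}} + \frac{3281}{\left(-191\right) \left(-255\right) - 281} = - \frac{434653}{\left(-320304\right) \frac{1}{-50569 + \left(113534 - 5049\right)}} + \frac{3281}{48705 - 281} = - \frac{434653}{\left(-320304\right) \frac{1}{-50569 + 108485}} + \frac{3281}{48424} = - \frac{434653}{\left(-320304\right) \frac{1}{57916}} + 3281 \cdot \frac{1}{48424} = - \frac{434653}{\left(-320304\right) \frac{1}{57916}} + \frac{3281}{48424} = - \frac{434653}{- \frac{80076}{14479}} + \frac{3281}{48424} = \left(-434653\right) \left(- \frac{14479}{80076}\right) + \frac{3281}{48424} = \frac{6293340787}{80076} + \frac{3281}{48424} = \frac{76187249249761}{969400056}$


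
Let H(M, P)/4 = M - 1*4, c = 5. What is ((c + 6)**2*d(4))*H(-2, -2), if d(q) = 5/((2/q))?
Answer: -29040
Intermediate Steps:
H(M, P) = -16 + 4*M (H(M, P) = 4*(M - 1*4) = 4*(M - 4) = 4*(-4 + M) = -16 + 4*M)
d(q) = 5*q/2 (d(q) = 5*(q/2) = 5*q/2)
((c + 6)**2*d(4))*H(-2, -2) = ((5 + 6)**2*((5/2)*4))*(-16 + 4*(-2)) = (11**2*10)*(-16 - 8) = (121*10)*(-24) = 1210*(-24) = -29040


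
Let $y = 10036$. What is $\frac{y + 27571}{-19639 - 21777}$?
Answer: $- \frac{37607}{41416} \approx -0.90803$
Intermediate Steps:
$\frac{y + 27571}{-19639 - 21777} = \frac{10036 + 27571}{-19639 - 21777} = \frac{37607}{-41416} = 37607 \left(- \frac{1}{41416}\right) = - \frac{37607}{41416}$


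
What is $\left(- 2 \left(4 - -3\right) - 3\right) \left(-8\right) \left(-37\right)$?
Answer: $-5032$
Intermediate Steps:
$\left(- 2 \left(4 - -3\right) - 3\right) \left(-8\right) \left(-37\right) = \left(- 2 \left(4 + 3\right) - 3\right) \left(-8\right) \left(-37\right) = \left(\left(-2\right) 7 - 3\right) \left(-8\right) \left(-37\right) = \left(-14 - 3\right) \left(-8\right) \left(-37\right) = \left(-17\right) \left(-8\right) \left(-37\right) = 136 \left(-37\right) = -5032$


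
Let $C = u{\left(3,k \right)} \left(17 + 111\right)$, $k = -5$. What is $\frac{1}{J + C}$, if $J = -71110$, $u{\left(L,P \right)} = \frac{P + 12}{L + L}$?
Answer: $- \frac{3}{212882} \approx -1.4092 \cdot 10^{-5}$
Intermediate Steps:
$u{\left(L,P \right)} = \frac{12 + P}{2 L}$
$C = \frac{448}{3}$ ($C = \frac{12 - 5}{2 \cdot 3} \left(17 + 111\right) = \frac{1}{2} \cdot \frac{1}{3} \cdot 7 \cdot 128 = \frac{7}{6} \cdot 128 = \frac{448}{3} \approx 149.33$)
$\frac{1}{J + C} = \frac{1}{-71110 + \frac{448}{3}} = \frac{1}{- \frac{212882}{3}} = - \frac{3}{212882}$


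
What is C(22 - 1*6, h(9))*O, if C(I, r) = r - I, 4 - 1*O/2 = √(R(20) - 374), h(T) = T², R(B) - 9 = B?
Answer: 520 - 130*I*√345 ≈ 520.0 - 2414.6*I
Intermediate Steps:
R(B) = 9 + B
O = 8 - 2*I*√345 (O = 8 - 2*√((9 + 20) - 374) = 8 - 2*√(29 - 374) = 8 - 2*I*√345 ≈ 8.0 - 37.148*I)
C(22 - 1*6, h(9))*O = (9² - (22 - 1*6))*(8 - 2*I*√345) = (81 - (22 - 6))*(8 - 2*I*√345) = (81 - 1*16)*(8 - 2*I*√345) = (81 - 16)*(8 - 2*I*√345) = 65*(8 - 2*I*√345) = 520 - 130*I*√345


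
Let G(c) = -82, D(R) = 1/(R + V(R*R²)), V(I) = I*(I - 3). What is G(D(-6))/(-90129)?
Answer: 82/90129 ≈ 0.00090981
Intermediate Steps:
V(I) = I*(-3 + I)
D(R) = 1/(R + R³*(-3 + R³)) (D(R) = 1/(R + (R*R²)*(-3 + R*R²)) = 1/(R + R³*(-3 + R³)))
G(D(-6))/(-90129) = -82/(-90129) = -82*(-1/90129) = 82/90129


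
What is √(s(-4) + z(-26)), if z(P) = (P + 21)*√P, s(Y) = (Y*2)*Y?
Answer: √(32 - 5*I*√26) ≈ 6.038 - 2.1112*I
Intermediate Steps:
s(Y) = 2*Y² (s(Y) = (2*Y)*Y = 2*Y²)
z(P) = √P*(21 + P) (z(P) = (21 + P)*√P = √P*(21 + P))
√(s(-4) + z(-26)) = √(2*(-4)² + √(-26)*(21 - 26)) = √(2*16 + (I*√26)*(-5)) = √(32 - 5*I*√26)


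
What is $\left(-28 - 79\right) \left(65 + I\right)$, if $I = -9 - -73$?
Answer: $-13803$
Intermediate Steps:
$I = 64$ ($I = -9 + 73 = 64$)
$\left(-28 - 79\right) \left(65 + I\right) = \left(-28 - 79\right) \left(65 + 64\right) = \left(-28 - 79\right) 129 = \left(-107\right) 129 = -13803$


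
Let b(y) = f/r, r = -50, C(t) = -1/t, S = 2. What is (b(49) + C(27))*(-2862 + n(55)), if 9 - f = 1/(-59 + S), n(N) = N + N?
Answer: 7672576/12825 ≈ 598.25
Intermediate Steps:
n(N) = 2*N
f = 514/57 (f = 9 - 1/(-59 + 2) = 9 - 1/(-57) = 9 - 1*(-1/57) = 9 + 1/57 = 514/57 ≈ 9.0175)
b(y) = -257/1425 (b(y) = (514/57)/(-50) = (514/57)*(-1/50) = -257/1425)
(b(49) + C(27))*(-2862 + n(55)) = (-257/1425 - 1/27)*(-2862 + 2*55) = (-257/1425 - 1*1/27)*(-2862 + 110) = (-257/1425 - 1/27)*(-2752) = -2788/12825*(-2752) = 7672576/12825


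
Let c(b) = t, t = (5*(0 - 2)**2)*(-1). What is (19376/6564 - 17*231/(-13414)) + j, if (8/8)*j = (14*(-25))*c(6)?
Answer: 154158039623/22012374 ≈ 7003.2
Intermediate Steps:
t = -20 (t = (5*(-2)**2)*(-1) = (5*4)*(-1) = 20*(-1) = -20)
c(b) = -20
j = 7000 (j = (14*(-25))*(-20) = -350*(-20) = 7000)
(19376/6564 - 17*231/(-13414)) + j = (19376/6564 - 17*231/(-13414)) + 7000 = (19376*(1/6564) - 3927*(-1/13414)) + 7000 = (4844/1641 + 3927/13414) + 7000 = 71421623/22012374 + 7000 = 154158039623/22012374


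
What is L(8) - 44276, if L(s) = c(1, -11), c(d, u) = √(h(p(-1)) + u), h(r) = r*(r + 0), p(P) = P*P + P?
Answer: -44276 + I*√11 ≈ -44276.0 + 3.3166*I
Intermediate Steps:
p(P) = P + P² (p(P) = P² + P = P + P²)
h(r) = r² (h(r) = r*r = r²)
c(d, u) = √u (c(d, u) = √((-(1 - 1))² + u) = √((-1*0)² + u) = √(0² + u) = √(0 + u) = √u)
L(s) = I*√11 (L(s) = √(-11) = I*√11)
L(8) - 44276 = I*√11 - 44276 = -44276 + I*√11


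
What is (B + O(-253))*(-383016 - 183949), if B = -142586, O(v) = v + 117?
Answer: 80918378730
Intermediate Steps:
O(v) = 117 + v
(B + O(-253))*(-383016 - 183949) = (-142586 + (117 - 253))*(-383016 - 183949) = (-142586 - 136)*(-566965) = -142722*(-566965) = 80918378730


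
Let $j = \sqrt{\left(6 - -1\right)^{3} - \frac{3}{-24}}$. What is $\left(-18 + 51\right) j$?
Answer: $\frac{99 \sqrt{610}}{4} \approx 611.28$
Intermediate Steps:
$j = \frac{3 \sqrt{610}}{4}$ ($j = \sqrt{\left(6 + 1\right)^{3} - - \frac{1}{8}} = \sqrt{7^{3} + \frac{1}{8}} = \sqrt{343 + \frac{1}{8}} = \sqrt{\frac{2745}{8}} = \frac{3 \sqrt{610}}{4} \approx 18.524$)
$\left(-18 + 51\right) j = \left(-18 + 51\right) \frac{3 \sqrt{610}}{4} = 33 \frac{3 \sqrt{610}}{4} = \frac{99 \sqrt{610}}{4}$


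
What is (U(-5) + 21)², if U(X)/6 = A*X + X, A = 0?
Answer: 81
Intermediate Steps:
U(X) = 6*X (U(X) = 6*(0*X + X) = 6*(0 + X) = 6*X)
(U(-5) + 21)² = (6*(-5) + 21)² = (-30 + 21)² = (-9)² = 81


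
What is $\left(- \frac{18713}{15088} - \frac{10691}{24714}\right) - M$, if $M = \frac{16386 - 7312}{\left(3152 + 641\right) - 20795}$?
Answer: $- \frac{1805482930553}{1584946978416} \approx -1.1391$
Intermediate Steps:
$M = - \frac{4537}{8501}$ ($M = \frac{9074}{3793 - 20795} = \frac{9074}{-17002} = 9074 \left(- \frac{1}{17002}\right) = - \frac{4537}{8501} \approx -0.5337$)
$\left(- \frac{18713}{15088} - \frac{10691}{24714}\right) - M = \left(- \frac{18713}{15088} - \frac{10691}{24714}\right) - - \frac{4537}{8501} = \left(\left(-18713\right) \frac{1}{15088} - \frac{10691}{24714}\right) + \frac{4537}{8501} = \left(- \frac{18713}{15088} - \frac{10691}{24714}\right) + \frac{4537}{8501} = - \frac{311889445}{186442416} + \frac{4537}{8501} = - \frac{1805482930553}{1584946978416}$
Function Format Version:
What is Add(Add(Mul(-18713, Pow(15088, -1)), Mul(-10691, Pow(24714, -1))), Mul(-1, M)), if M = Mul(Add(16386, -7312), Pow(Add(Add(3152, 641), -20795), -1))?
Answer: Rational(-1805482930553, 1584946978416) ≈ -1.1391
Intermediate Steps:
M = Rational(-4537, 8501) (M = Mul(9074, Pow(Add(3793, -20795), -1)) = Mul(9074, Pow(-17002, -1)) = Mul(9074, Rational(-1, 17002)) = Rational(-4537, 8501) ≈ -0.53370)
Add(Add(Mul(-18713, Pow(15088, -1)), Mul(-10691, Pow(24714, -1))), Mul(-1, M)) = Add(Add(Mul(-18713, Pow(15088, -1)), Mul(-10691, Pow(24714, -1))), Mul(-1, Rational(-4537, 8501))) = Add(Add(Mul(-18713, Rational(1, 15088)), Mul(-10691, Rational(1, 24714))), Rational(4537, 8501)) = Add(Add(Rational(-18713, 15088), Rational(-10691, 24714)), Rational(4537, 8501)) = Add(Rational(-311889445, 186442416), Rational(4537, 8501)) = Rational(-1805482930553, 1584946978416)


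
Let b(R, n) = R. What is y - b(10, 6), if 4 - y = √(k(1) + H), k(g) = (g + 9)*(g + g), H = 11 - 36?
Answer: -6 - I*√5 ≈ -6.0 - 2.2361*I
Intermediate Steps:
H = -25
k(g) = 2*g*(9 + g) (k(g) = (9 + g)*(2*g) = 2*g*(9 + g))
y = 4 - I*√5 (y = 4 - √(2*1*(9 + 1) - 25) = 4 - √(2*1*10 - 25) = 4 - √(20 - 25) = 4 - √(-5) = 4 - I*√5 ≈ 4.0 - 2.2361*I)
y - b(10, 6) = (4 - I*√5) - 1*10 = (4 - I*√5) - 10 = -6 - I*√5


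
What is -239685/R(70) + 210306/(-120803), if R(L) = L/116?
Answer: -335875609980/845621 ≈ -3.9719e+5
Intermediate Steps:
R(L) = L/116 (R(L) = L*(1/116) = L/116)
-239685/R(70) + 210306/(-120803) = -239685/((1/116)*70) + 210306/(-120803) = -239685/35/58 + 210306*(-1/120803) = -239685*58/35 - 210306/120803 = -2780346/7 - 210306/120803 = -335875609980/845621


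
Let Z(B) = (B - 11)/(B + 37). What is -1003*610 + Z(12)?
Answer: -29979669/49 ≈ -6.1183e+5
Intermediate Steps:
Z(B) = (-11 + B)/(37 + B)
-1003*610 + Z(12) = -1003*610 + (-11 + 12)/(37 + 12) = -611830 + 1/49 = -29979669/49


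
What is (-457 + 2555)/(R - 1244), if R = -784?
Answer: -1049/1014 ≈ -1.0345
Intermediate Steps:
(-457 + 2555)/(R - 1244) = (-457 + 2555)/(-784 - 1244) = 2098/(-2028) = 2098*(-1/2028) = -1049/1014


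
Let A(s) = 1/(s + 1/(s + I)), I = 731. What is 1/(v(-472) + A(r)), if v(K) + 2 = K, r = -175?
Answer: -97299/46120282 ≈ -0.0021097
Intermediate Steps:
v(K) = -2 + K
A(s) = 1/(s + 1/(731 + s)) (A(s) = 1/(s + 1/(s + 731)) = 1/(s + 1/(731 + s)))
1/(v(-472) + A(r)) = 1/((-2 - 472) + (731 - 175)/(1 + (-175)² + 731*(-175))) = 1/(-474 + 556/(1 + 30625 - 127925)) = 1/(-474 + 556/(-97299)) = 1/(-474 - 1/97299*556) = 1/(-474 - 556/97299) = 1/(-46120282/97299) = -97299/46120282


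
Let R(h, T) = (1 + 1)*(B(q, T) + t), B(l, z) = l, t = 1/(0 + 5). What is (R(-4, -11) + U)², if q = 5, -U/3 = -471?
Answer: 50651689/25 ≈ 2.0261e+6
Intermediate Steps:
t = ⅕ (t = 1/5 = ⅕ ≈ 0.20000)
U = 1413 (U = -3*(-471) = 1413)
R(h, T) = 52/5 (R(h, T) = (1 + 1)*(5 + ⅕) = 2*(26/5) = 52/5)
(R(-4, -11) + U)² = (52/5 + 1413)² = (7117/5)² = 50651689/25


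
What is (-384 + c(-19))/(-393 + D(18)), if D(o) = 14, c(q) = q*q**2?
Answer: 7243/379 ≈ 19.111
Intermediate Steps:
c(q) = q**3
(-384 + c(-19))/(-393 + D(18)) = (-384 + (-19)**3)/(-393 + 14) = (-384 - 6859)/(-379) = -7243*(-1/379) = 7243/379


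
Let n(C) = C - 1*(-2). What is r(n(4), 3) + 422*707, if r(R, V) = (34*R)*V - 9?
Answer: 298957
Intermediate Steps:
n(C) = 2 + C (n(C) = C + 2 = 2 + C)
r(R, V) = -9 + 34*R*V (r(R, V) = 34*R*V - 9 = -9 + 34*R*V)
r(n(4), 3) + 422*707 = (-9 + 34*(2 + 4)*3) + 422*707 = (-9 + 34*6*3) + 298354 = (-9 + 612) + 298354 = 603 + 298354 = 298957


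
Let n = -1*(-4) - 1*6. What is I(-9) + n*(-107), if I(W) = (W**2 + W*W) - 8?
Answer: 368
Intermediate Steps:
I(W) = -8 + 2*W**2 (I(W) = (W**2 + W**2) - 8 = 2*W**2 - 8 = -8 + 2*W**2)
n = -2 (n = 4 - 6 = -2)
I(-9) + n*(-107) = (-8 + 2*(-9)**2) - 2*(-107) = (-8 + 2*81) + 214 = (-8 + 162) + 214 = 154 + 214 = 368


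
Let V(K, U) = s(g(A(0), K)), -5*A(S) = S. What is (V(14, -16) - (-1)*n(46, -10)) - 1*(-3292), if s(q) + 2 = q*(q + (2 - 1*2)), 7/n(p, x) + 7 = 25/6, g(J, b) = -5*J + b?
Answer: 59220/17 ≈ 3483.5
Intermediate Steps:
A(S) = -S/5
g(J, b) = b - 5*J
n(p, x) = -42/17 (n(p, x) = 7/(-7 + 25/6) = 7/(-17/6) = 7*(-6/17) = -42/17)
s(q) = -2 + q**2 (s(q) = -2 + q*(q + (2 - 1*2)) = -2 + q*(q + (2 - 2)) = -2 + q*(q + 0) = -2 + q*q = -2 + q**2)
V(K, U) = -2 + K**2 (V(K, U) = -2 + (K - (-1)*0)**2 = -2 + (K - 5*0)**2 = -2 + (K + 0)**2 = -2 + K**2)
(V(14, -16) - (-1)*n(46, -10)) - 1*(-3292) = ((-2 + 14**2) - (-1)*(-42)/17) - 1*(-3292) = ((-2 + 196) - 1*42/17) + 3292 = (194 - 42/17) + 3292 = 3256/17 + 3292 = 59220/17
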